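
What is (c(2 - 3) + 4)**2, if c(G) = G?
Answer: 9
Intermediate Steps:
(c(2 - 3) + 4)**2 = ((2 - 3) + 4)**2 = (-1 + 4)**2 = 3**2 = 9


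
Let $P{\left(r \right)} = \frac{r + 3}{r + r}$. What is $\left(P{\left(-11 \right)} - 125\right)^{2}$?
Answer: $\frac{1879641}{121} \approx 15534.0$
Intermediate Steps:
$P{\left(r \right)} = \frac{3 + r}{2 r}$
$\left(P{\left(-11 \right)} - 125\right)^{2} = \left(\frac{3 - 11}{2 \left(-11\right)} - 125\right)^{2} = \left(\frac{1}{2} \left(- \frac{1}{11}\right) \left(-8\right) - 125\right)^{2} = \left(\frac{4}{11} - 125\right)^{2} = \left(- \frac{1371}{11}\right)^{2} = \frac{1879641}{121}$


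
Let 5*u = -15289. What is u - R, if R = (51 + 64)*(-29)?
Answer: 1386/5 ≈ 277.20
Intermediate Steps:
R = -3335 (R = 115*(-29) = -3335)
u = -15289/5 (u = (1/5)*(-15289) = -15289/5 ≈ -3057.8)
u - R = -15289/5 - 1*(-3335) = -15289/5 + 3335 = 1386/5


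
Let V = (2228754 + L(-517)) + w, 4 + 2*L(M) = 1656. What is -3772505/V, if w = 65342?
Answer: -3772505/2294922 ≈ -1.6438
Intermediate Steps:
L(M) = 826 (L(M) = -2 + (½)*1656 = -2 + 828 = 826)
V = 2294922 (V = (2228754 + 826) + 65342 = 2229580 + 65342 = 2294922)
-3772505/V = -3772505/2294922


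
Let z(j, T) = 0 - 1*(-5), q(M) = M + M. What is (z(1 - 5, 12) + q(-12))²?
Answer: 361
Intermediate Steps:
q(M) = 2*M
z(j, T) = 5 (z(j, T) = 0 + 5 = 5)
(z(1 - 5, 12) + q(-12))² = (5 + 2*(-12))² = (5 - 24)² = (-19)² = 361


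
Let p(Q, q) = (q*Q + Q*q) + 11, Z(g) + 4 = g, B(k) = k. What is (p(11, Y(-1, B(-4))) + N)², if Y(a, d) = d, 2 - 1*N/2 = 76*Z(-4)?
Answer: 1306449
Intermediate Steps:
Z(g) = -4 + g
N = 1220 (N = 4 - 152*(-4 - 4) = 4 - 152*(-8) = 4 - 2*(-608) = 4 + 1216 = 1220)
p(Q, q) = 11 + 2*Q*q (p(Q, q) = (Q*q + Q*q) + 11 = 2*Q*q + 11 = 11 + 2*Q*q)
(p(11, Y(-1, B(-4))) + N)² = ((11 + 2*11*(-4)) + 1220)² = ((11 - 88) + 1220)² = (-77 + 1220)² = 1143² = 1306449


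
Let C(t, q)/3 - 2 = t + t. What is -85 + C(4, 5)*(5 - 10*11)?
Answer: -3235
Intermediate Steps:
C(t, q) = 6 + 6*t (C(t, q) = 6 + 3*(t + t) = 6 + 3*(2*t) = 6 + 6*t)
-85 + C(4, 5)*(5 - 10*11) = -85 + (6 + 6*4)*(5 - 10*11) = -85 + (6 + 24)*(5 - 110) = -85 + 30*(-105) = -85 - 3150 = -3235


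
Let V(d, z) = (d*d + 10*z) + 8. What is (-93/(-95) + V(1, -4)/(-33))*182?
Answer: 1094548/3135 ≈ 349.14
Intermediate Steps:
V(d, z) = 8 + d² + 10*z (V(d, z) = (d² + 10*z) + 8 = 8 + d² + 10*z)
(-93/(-95) + V(1, -4)/(-33))*182 = (-93/(-95) + (8 + 1² + 10*(-4))/(-33))*182 = (-93*(-1/95) + (8 + 1 - 40)*(-1/33))*182 = (93/95 - 31*(-1/33))*182 = (93/95 + 31/33)*182 = (6014/3135)*182 = 1094548/3135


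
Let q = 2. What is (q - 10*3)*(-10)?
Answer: 280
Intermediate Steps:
(q - 10*3)*(-10) = (2 - 10*3)*(-10) = (2 - 30)*(-10) = -28*(-10) = 280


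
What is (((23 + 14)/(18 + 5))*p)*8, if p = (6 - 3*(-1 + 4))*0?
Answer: 0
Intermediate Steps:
p = 0 (p = (6 - 3*3)*0 = (6 - 9)*0 = -3*0 = 0)
(((23 + 14)/(18 + 5))*p)*8 = (((23 + 14)/(18 + 5))*0)*8 = ((37/23)*0)*8 = 0*8 = 0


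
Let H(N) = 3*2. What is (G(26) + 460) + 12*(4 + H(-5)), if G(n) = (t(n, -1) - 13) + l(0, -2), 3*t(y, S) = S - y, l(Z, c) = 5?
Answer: 563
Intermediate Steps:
H(N) = 6
t(y, S) = -y/3 + S/3 (t(y, S) = (S - y)/3 = -y/3 + S/3)
G(n) = -25/3 - n/3 (G(n) = ((-n/3 + (⅓)*(-1)) - 13) + 5 = ((-n/3 - ⅓) - 13) + 5 = ((-⅓ - n/3) - 13) + 5 = (-40/3 - n/3) + 5 = -25/3 - n/3)
(G(26) + 460) + 12*(4 + H(-5)) = ((-25/3 - ⅓*26) + 460) + 12*(4 + 6) = ((-25/3 - 26/3) + 460) + 12*10 = (-17 + 460) + 120 = 443 + 120 = 563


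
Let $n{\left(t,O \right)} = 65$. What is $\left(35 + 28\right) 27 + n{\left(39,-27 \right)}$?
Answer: $1766$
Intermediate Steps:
$\left(35 + 28\right) 27 + n{\left(39,-27 \right)} = \left(35 + 28\right) 27 + 65 = 63 \cdot 27 + 65 = 1701 + 65 = 1766$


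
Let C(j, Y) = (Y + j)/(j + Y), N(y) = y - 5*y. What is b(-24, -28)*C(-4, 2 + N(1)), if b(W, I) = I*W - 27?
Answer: 645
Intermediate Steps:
N(y) = -4*y
C(j, Y) = 1 (C(j, Y) = (Y + j)/(Y + j) = 1)
b(W, I) = -27 + I*W
b(-24, -28)*C(-4, 2 + N(1)) = (-27 - 28*(-24))*1 = (-27 + 672)*1 = 645*1 = 645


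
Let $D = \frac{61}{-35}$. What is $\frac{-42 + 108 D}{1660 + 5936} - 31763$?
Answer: $- \frac{1407419873}{44310} \approx -31763.0$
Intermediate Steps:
$D = - \frac{61}{35}$ ($D = 61 \left(- \frac{1}{35}\right) = - \frac{61}{35} \approx -1.7429$)
$\frac{-42 + 108 D}{1660 + 5936} - 31763 = \frac{-42 + 108 \left(- \frac{61}{35}\right)}{1660 + 5936} - 31763 = \frac{-42 - \frac{6588}{35}}{7596} - 31763 = \left(- \frac{8058}{35}\right) \frac{1}{7596} - 31763 = - \frac{1343}{44310} - 31763 = - \frac{1407419873}{44310}$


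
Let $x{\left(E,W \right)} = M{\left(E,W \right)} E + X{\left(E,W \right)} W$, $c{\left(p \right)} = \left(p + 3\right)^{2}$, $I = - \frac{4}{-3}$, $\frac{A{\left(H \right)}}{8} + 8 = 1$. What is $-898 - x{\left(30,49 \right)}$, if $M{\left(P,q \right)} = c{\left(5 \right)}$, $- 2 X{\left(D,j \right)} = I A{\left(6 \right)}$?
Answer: $- \frac{13942}{3} \approx -4647.3$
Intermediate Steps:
$A{\left(H \right)} = -56$ ($A{\left(H \right)} = -64 + 8 \cdot 1 = -64 + 8 = -56$)
$I = \frac{4}{3}$ ($I = \left(-4\right) \left(- \frac{1}{3}\right) = \frac{4}{3} \approx 1.3333$)
$c{\left(p \right)} = \left(3 + p\right)^{2}$
$X{\left(D,j \right)} = \frac{112}{3}$ ($X{\left(D,j \right)} = - \frac{\frac{4}{3} \left(-56\right)}{2} = \left(- \frac{1}{2}\right) \left(- \frac{224}{3}\right) = \frac{112}{3}$)
$M{\left(P,q \right)} = 64$ ($M{\left(P,q \right)} = \left(3 + 5\right)^{2} = 8^{2} = 64$)
$x{\left(E,W \right)} = 64 E + \frac{112 W}{3}$
$-898 - x{\left(30,49 \right)} = -898 - \left(64 \cdot 30 + \frac{112}{3} \cdot 49\right) = -898 - \left(1920 + \frac{5488}{3}\right) = -898 - \frac{11248}{3} = - \frac{13942}{3}$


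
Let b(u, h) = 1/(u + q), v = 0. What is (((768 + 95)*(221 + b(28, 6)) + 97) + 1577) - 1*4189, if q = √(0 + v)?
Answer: 5270687/28 ≈ 1.8824e+5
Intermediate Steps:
q = 0 (q = √(0 + 0) = √0 = 0)
b(u, h) = 1/u (b(u, h) = 1/(u + 0) = 1/u)
(((768 + 95)*(221 + b(28, 6)) + 97) + 1577) - 1*4189 = (((768 + 95)*(221 + 1/28) + 97) + 1577) - 1*4189 = ((863*(221 + 1/28) + 97) + 1577) - 4189 = ((863*(6189/28) + 97) + 1577) - 4189 = ((5341107/28 + 97) + 1577) - 4189 = (5343823/28 + 1577) - 4189 = 5387979/28 - 4189 = 5270687/28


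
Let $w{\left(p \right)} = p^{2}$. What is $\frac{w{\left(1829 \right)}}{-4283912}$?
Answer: $- \frac{3345241}{4283912} \approx -0.78088$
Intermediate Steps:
$\frac{w{\left(1829 \right)}}{-4283912} = \frac{1829^{2}}{-4283912} = 3345241 \left(- \frac{1}{4283912}\right) = - \frac{3345241}{4283912}$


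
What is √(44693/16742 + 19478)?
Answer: √45126659238/1522 ≈ 139.57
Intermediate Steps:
√(44693/16742 + 19478) = √(44693*(1/16742) + 19478) = √(4063/1522 + 19478) = √(29649579/1522) = √45126659238/1522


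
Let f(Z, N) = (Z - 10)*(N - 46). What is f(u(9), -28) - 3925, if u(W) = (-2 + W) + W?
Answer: -4369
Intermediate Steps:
u(W) = -2 + 2*W
f(Z, N) = (-46 + N)*(-10 + Z) (f(Z, N) = (-10 + Z)*(-46 + N) = (-46 + N)*(-10 + Z))
f(u(9), -28) - 3925 = (460 - 46*(-2 + 2*9) - 10*(-28) - 28*(-2 + 2*9)) - 3925 = (460 - 46*(-2 + 18) + 280 - 28*(-2 + 18)) - 3925 = (460 - 46*16 + 280 - 28*16) - 3925 = (460 - 736 + 280 - 448) - 3925 = -444 - 3925 = -4369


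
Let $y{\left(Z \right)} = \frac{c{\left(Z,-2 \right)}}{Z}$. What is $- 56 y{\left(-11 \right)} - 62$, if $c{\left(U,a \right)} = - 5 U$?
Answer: $218$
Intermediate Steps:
$y{\left(Z \right)} = -5$ ($y{\left(Z \right)} = \frac{\left(-5\right) Z}{Z} = -5$)
$- 56 y{\left(-11 \right)} - 62 = \left(-56\right) \left(-5\right) - 62 = 280 - 62 = 218$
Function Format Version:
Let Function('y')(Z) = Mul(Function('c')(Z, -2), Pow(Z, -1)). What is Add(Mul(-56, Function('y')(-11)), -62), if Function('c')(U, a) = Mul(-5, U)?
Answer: 218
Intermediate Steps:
Function('y')(Z) = -5 (Function('y')(Z) = Mul(Mul(-5, Z), Pow(Z, -1)) = -5)
Add(Mul(-56, Function('y')(-11)), -62) = Add(Mul(-56, -5), -62) = Add(280, -62) = 218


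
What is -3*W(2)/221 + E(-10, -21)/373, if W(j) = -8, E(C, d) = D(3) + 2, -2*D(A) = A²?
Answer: 16799/164866 ≈ 0.10189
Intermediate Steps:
D(A) = -A²/2
E(C, d) = -5/2 (E(C, d) = -½*3² + 2 = -½*9 + 2 = -9/2 + 2 = -5/2)
-3*W(2)/221 + E(-10, -21)/373 = -3*(-8)/221 - 5/2/373 = 24*(1/221) - 5/2*1/373 = 24/221 - 5/746 = 16799/164866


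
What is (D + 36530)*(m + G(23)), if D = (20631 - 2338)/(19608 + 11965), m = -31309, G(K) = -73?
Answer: -36195370626506/31573 ≈ -1.1464e+9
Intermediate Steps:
D = 18293/31573 ≈ 0.57939
(D + 36530)*(m + G(23)) = (18293/31573 + 36530)*(-31309 - 73) = (1153379983/31573)*(-31382) = -36195370626506/31573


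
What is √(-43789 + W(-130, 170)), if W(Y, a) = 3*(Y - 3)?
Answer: 2*I*√11047 ≈ 210.21*I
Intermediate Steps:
W(Y, a) = -9 + 3*Y (W(Y, a) = 3*(-3 + Y) = -9 + 3*Y)
√(-43789 + W(-130, 170)) = √(-43789 + (-9 + 3*(-130))) = √(-43789 + (-9 - 390)) = √(-43789 - 399) = √(-44188) = 2*I*√11047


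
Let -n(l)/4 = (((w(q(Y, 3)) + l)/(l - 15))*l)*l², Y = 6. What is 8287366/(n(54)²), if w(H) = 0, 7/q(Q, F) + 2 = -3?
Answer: 700282427/64268410079232 ≈ 1.0896e-5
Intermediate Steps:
q(Q, F) = -7/5 (q(Q, F) = 7/(-2 - 3) = 7/(-5) = 7*(-⅕) = -7/5)
n(l) = -4*l⁴/(-15 + l) (n(l) = -4*((0 + l)/(l - 15))*l*l² = -4*(l/(-15 + l))*l*l² = -4*l²/(-15 + l)*l² = -4*l⁴/(-15 + l))
8287366/(n(54)²) = 8287366/((-4*54⁴/(-15 + 54))²) = 8287366/((-4*8503056/39)²) = 8287366/((-4*8503056*1/39)²) = 8287366/((-11337408/13)²) = 8287366/(128536820158464/169) = 8287366*(169/128536820158464) = 700282427/64268410079232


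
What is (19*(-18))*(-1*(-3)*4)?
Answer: -4104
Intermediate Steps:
(19*(-18))*(-1*(-3)*4) = -1026*4 = -342*12 = -4104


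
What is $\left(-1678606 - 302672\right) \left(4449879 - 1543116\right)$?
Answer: $-5759105583114$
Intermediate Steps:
$\left(-1678606 - 302672\right) \left(4449879 - 1543116\right) = \left(-1981278\right) 2906763 = -5759105583114$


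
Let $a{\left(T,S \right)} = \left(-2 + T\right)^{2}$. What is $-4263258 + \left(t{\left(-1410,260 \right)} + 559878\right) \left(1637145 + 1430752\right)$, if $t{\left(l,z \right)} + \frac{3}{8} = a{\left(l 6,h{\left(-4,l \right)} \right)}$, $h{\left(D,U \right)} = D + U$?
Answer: $\frac{1771166155632917}{8} \approx 2.214 \cdot 10^{14}$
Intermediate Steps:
$t{\left(l,z \right)} = - \frac{3}{8} + \left(-2 + 6 l\right)^{2}$ ($t{\left(l,z \right)} = - \frac{3}{8} + \left(-2 + l 6\right)^{2} = - \frac{3}{8} + \left(-2 + 6 l\right)^{2}$)
$-4263258 + \left(t{\left(-1410,260 \right)} + 559878\right) \left(1637145 + 1430752\right) = -4263258 + \left(\left(- \frac{3}{8} + 4 \left(-1 + 3 \left(-1410\right)\right)^{2}\right) + 559878\right) \left(1637145 + 1430752\right) = -4263258 + \left(\left(- \frac{3}{8} + 4 \left(-1 - 4230\right)^{2}\right) + 559878\right) 3067897 = -4263258 + \left(\left(- \frac{3}{8} + 4 \left(-4231\right)^{2}\right) + 559878\right) 3067897 = -4263258 + \left(\left(- \frac{3}{8} + 4 \cdot 17901361\right) + 559878\right) 3067897 = -4263258 + \left(\left(- \frac{3}{8} + 71605444\right) + 559878\right) 3067897 = -4263258 + \left(\frac{572843549}{8} + 559878\right) 3067897 = -4263258 + \frac{577322573}{8} \cdot 3067897 = -4263258 + \frac{1771166189738981}{8} = \frac{1771166155632917}{8}$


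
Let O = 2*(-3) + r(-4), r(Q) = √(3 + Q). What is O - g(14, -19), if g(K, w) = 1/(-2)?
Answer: -11/2 + I ≈ -5.5 + 1.0*I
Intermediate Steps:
g(K, w) = -½
O = -6 + I (O = 2*(-3) + √(3 - 4) = -6 + √(-1) = -6 + I ≈ -6.0 + 1.0*I)
O - g(14, -19) = (-6 + I) - 1*(-½) = (-6 + I) + ½ = -11/2 + I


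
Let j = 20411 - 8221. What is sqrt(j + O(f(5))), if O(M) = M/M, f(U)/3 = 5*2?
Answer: sqrt(12191) ≈ 110.41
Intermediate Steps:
f(U) = 30 (f(U) = 3*(5*2) = 3*10 = 30)
j = 12190
O(M) = 1
sqrt(j + O(f(5))) = sqrt(12190 + 1) = sqrt(12191)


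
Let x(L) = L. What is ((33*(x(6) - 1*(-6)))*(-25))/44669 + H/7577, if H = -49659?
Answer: -2293230171/338457013 ≈ -6.7755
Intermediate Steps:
((33*(x(6) - 1*(-6)))*(-25))/44669 + H/7577 = ((33*(6 - 1*(-6)))*(-25))/44669 - 49659/7577 = ((33*(6 + 6))*(-25))*(1/44669) - 49659*1/7577 = ((33*12)*(-25))*(1/44669) - 49659/7577 = (396*(-25))*(1/44669) - 49659/7577 = -9900*1/44669 - 49659/7577 = -9900/44669 - 49659/7577 = -2293230171/338457013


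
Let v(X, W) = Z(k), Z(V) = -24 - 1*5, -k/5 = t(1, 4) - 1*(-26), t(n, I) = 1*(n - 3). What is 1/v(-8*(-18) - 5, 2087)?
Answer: -1/29 ≈ -0.034483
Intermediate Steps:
t(n, I) = -3 + n (t(n, I) = 1*(-3 + n) = -3 + n)
k = -120 (k = -5*((-3 + 1) - 1*(-26)) = -5*(-2 + 26) = -5*24 = -120)
Z(V) = -29 (Z(V) = -24 - 5 = -29)
v(X, W) = -29
1/v(-8*(-18) - 5, 2087) = 1/(-29) = -1/29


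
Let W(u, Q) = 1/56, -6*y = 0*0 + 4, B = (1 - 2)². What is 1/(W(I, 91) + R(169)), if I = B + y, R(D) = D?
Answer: 56/9465 ≈ 0.0059165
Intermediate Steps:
B = 1 (B = (-1)² = 1)
y = -⅔ (y = -(0*0 + 4)/6 = -(0 + 4)/6 = -⅙*4 = -⅔ ≈ -0.66667)
I = ⅓ (I = 1 - ⅔ = ⅓ ≈ 0.33333)
W(u, Q) = 1/56
1/(W(I, 91) + R(169)) = 1/(1/56 + 169) = 1/(9465/56) = 56/9465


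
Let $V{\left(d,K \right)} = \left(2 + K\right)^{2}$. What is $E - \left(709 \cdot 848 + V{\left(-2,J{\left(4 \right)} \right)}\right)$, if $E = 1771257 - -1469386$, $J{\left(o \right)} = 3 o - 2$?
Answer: $2639267$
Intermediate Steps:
$J{\left(o \right)} = -2 + 3 o$
$E = 3240643$ ($E = 1771257 + 1469386 = 3240643$)
$E - \left(709 \cdot 848 + V{\left(-2,J{\left(4 \right)} \right)}\right) = 3240643 - \left(709 \cdot 848 + \left(2 + \left(-2 + 3 \cdot 4\right)\right)^{2}\right) = 3240643 - \left(601232 + \left(2 + \left(-2 + 12\right)\right)^{2}\right) = 3240643 - \left(601232 + \left(2 + 10\right)^{2}\right) = 3240643 - \left(601232 + 12^{2}\right) = 3240643 - \left(601232 + 144\right) = 3240643 - 601376 = 2639267$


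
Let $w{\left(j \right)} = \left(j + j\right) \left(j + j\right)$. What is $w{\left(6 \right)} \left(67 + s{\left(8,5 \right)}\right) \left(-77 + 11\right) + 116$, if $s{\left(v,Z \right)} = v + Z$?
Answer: $-760204$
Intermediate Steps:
$s{\left(v,Z \right)} = Z + v$
$w{\left(j \right)} = 4 j^{2}$ ($w{\left(j \right)} = 2 j 2 j = 4 j^{2}$)
$w{\left(6 \right)} \left(67 + s{\left(8,5 \right)}\right) \left(-77 + 11\right) + 116 = 4 \cdot 6^{2} \left(67 + \left(5 + 8\right)\right) \left(-77 + 11\right) + 116 = 4 \cdot 36 \left(67 + 13\right) \left(-66\right) + 116 = 144 \cdot 80 \left(-66\right) + 116 = 144 \left(-5280\right) + 116 = -760320 + 116 = -760204$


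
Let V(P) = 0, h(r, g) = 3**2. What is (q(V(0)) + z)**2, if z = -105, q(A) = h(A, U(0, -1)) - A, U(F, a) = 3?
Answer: 9216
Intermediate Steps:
h(r, g) = 9
q(A) = 9 - A
(q(V(0)) + z)**2 = ((9 - 1*0) - 105)**2 = ((9 + 0) - 105)**2 = (9 - 105)**2 = (-96)**2 = 9216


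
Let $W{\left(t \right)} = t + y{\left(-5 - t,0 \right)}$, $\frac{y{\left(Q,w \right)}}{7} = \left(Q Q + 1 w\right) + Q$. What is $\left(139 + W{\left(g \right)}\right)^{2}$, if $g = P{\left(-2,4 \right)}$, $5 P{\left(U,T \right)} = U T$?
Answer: $\frac{23648769}{625} \approx 37838.0$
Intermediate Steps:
$P{\left(U,T \right)} = \frac{T U}{5}$ ($P{\left(U,T \right)} = \frac{U T}{5} = \frac{T U}{5}$)
$y{\left(Q,w \right)} = 7 Q + 7 w + 7 Q^{2}$ ($y{\left(Q,w \right)} = 7 \left(\left(Q Q + 1 w\right) + Q\right) = 7 \left(\left(Q^{2} + w\right) + Q\right) = 7 \left(\left(w + Q^{2}\right) + Q\right) = 7 \left(Q + w + Q^{2}\right) = 7 Q + 7 w + 7 Q^{2}$)
$g = - \frac{8}{5}$ ($g = \frac{1}{5} \cdot 4 \left(-2\right) = - \frac{8}{5} \approx -1.6$)
$W{\left(t \right)} = -35 - 6 t + 7 \left(-5 - t\right)^{2}$ ($W{\left(t \right)} = t + \left(7 \left(-5 - t\right) + 7 \cdot 0 + 7 \left(-5 - t\right)^{2}\right) = t + \left(\left(-35 - 7 t\right) + 0 + 7 \left(-5 - t\right)^{2}\right) = t - \left(35 - 7 \left(-5 - t\right)^{2} + 7 t\right) = -35 - 6 t + 7 \left(-5 - t\right)^{2}$)
$\left(139 + W{\left(g \right)}\right)^{2} = \left(139 + \left(140 + 7 \left(- \frac{8}{5}\right)^{2} + 64 \left(- \frac{8}{5}\right)\right)\right)^{2} = \left(139 + \left(140 + 7 \cdot \frac{64}{25} - \frac{512}{5}\right)\right)^{2} = \left(139 + \left(140 + \frac{448}{25} - \frac{512}{5}\right)\right)^{2} = \left(139 + \frac{1388}{25}\right)^{2} = \left(\frac{4863}{25}\right)^{2} = \frac{23648769}{625}$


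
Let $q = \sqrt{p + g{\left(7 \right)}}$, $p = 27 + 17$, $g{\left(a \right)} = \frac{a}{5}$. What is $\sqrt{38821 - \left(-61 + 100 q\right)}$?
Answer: $\sqrt{38882 - 20 \sqrt{1135}} \approx 195.47$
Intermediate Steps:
$g{\left(a \right)} = \frac{a}{5}$ ($g{\left(a \right)} = a \frac{1}{5} = \frac{a}{5}$)
$p = 44$
$q = \frac{\sqrt{1135}}{5}$ ($q = \sqrt{44 + \frac{1}{5} \cdot 7} = \sqrt{44 + \frac{7}{5}} = \sqrt{\frac{227}{5}} = \frac{\sqrt{1135}}{5} \approx 6.738$)
$\sqrt{38821 - \left(-61 + 100 q\right)} = \sqrt{38821 + \left(61 - 100 \frac{\sqrt{1135}}{5}\right)} = \sqrt{38821 + \left(61 - 20 \sqrt{1135}\right)} = \sqrt{38882 - 20 \sqrt{1135}}$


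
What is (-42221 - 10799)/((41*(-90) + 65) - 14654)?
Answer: 53020/18279 ≈ 2.9006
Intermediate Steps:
(-42221 - 10799)/((41*(-90) + 65) - 14654) = -53020/((-3690 + 65) - 14654) = -53020/(-3625 - 14654) = -53020/(-18279) = -53020*(-1/18279) = 53020/18279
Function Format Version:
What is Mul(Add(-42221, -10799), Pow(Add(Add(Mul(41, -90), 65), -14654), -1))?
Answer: Rational(53020, 18279) ≈ 2.9006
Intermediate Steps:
Mul(Add(-42221, -10799), Pow(Add(Add(Mul(41, -90), 65), -14654), -1)) = Mul(-53020, Pow(Add(Add(-3690, 65), -14654), -1)) = Mul(-53020, Pow(Add(-3625, -14654), -1)) = Mul(-53020, Pow(-18279, -1)) = Mul(-53020, Rational(-1, 18279)) = Rational(53020, 18279)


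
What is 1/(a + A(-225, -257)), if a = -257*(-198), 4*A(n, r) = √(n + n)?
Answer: 45232/2301675577 - 10*I*√2/6905026731 ≈ 1.9652e-5 - 2.0481e-9*I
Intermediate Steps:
A(n, r) = √2*√n/4 (A(n, r) = √(n + n)/4 = √(2*n)/4 = (√2*√n)/4 = √2*√n/4)
a = 50886
1/(a + A(-225, -257)) = 1/(50886 + √2*√(-225)/4) = 1/(50886 + √2*(15*I)/4) = 1/(50886 + 15*I*√2/4)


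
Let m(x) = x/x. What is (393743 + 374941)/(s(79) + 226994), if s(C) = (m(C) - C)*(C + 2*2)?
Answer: 192171/55130 ≈ 3.4858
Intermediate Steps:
m(x) = 1
s(C) = (1 - C)*(4 + C) (s(C) = (1 - C)*(C + 2*2) = (1 - C)*(C + 4) = (1 - C)*(4 + C))
(393743 + 374941)/(s(79) + 226994) = (393743 + 374941)/((4 - 1*79² - 3*79) + 226994) = 768684/((4 - 1*6241 - 237) + 226994) = 768684/((4 - 6241 - 237) + 226994) = 768684/(-6474 + 226994) = 768684/220520 = 768684*(1/220520) = 192171/55130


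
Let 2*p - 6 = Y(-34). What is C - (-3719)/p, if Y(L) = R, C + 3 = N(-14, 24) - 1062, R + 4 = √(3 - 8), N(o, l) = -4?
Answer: 5255/9 - 7438*I*√5/9 ≈ 583.89 - 1848.0*I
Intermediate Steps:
R = -4 + I*√5 (R = -4 + √(3 - 8) = -4 + √(-5) = -4 + I*√5 ≈ -4.0 + 2.2361*I)
C = -1069 (C = -3 + (-4 - 1062) = -3 - 1066 = -1069)
Y(L) = -4 + I*√5
p = 1 + I*√5/2 (p = 3 + (-4 + I*√5)/2 = 3 + (-2 + I*√5/2) = 1 + I*√5/2 ≈ 1.0 + 1.118*I)
C - (-3719)/p = -1069 - (-3719)/(1 + I*√5/2) = -1069 + 3719/(1 + I*√5/2)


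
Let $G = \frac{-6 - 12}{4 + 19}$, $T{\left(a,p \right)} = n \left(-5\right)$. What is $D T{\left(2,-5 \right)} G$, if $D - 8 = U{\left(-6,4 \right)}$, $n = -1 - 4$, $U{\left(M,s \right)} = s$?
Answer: $- \frac{5400}{23} \approx -234.78$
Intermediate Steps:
$n = -5$
$T{\left(a,p \right)} = 25$ ($T{\left(a,p \right)} = \left(-5\right) \left(-5\right) = 25$)
$D = 12$ ($D = 8 + 4 = 12$)
$G = - \frac{18}{23} \approx -0.78261$
$D T{\left(2,-5 \right)} G = 12 \cdot 25 \left(- \frac{18}{23}\right) = 300 \left(- \frac{18}{23}\right) = - \frac{5400}{23}$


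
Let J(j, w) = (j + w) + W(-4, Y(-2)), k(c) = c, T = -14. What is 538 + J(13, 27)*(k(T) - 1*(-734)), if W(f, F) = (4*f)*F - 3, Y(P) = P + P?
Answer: 73258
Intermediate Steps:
Y(P) = 2*P
W(f, F) = -3 + 4*F*f (W(f, F) = 4*F*f - 3 = -3 + 4*F*f)
J(j, w) = 61 + j + w (J(j, w) = (j + w) + (-3 + 4*(2*(-2))*(-4)) = (j + w) + (-3 + 4*(-4)*(-4)) = (j + w) + (-3 + 64) = (j + w) + 61 = 61 + j + w)
538 + J(13, 27)*(k(T) - 1*(-734)) = 538 + (61 + 13 + 27)*(-14 - 1*(-734)) = 538 + 101*(-14 + 734) = 538 + 101*720 = 538 + 72720 = 73258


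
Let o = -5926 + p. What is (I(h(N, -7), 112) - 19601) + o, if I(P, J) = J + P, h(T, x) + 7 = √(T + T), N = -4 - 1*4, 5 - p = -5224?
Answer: -20193 + 4*I ≈ -20193.0 + 4.0*I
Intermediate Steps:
p = 5229 (p = 5 - 1*(-5224) = 5 + 5224 = 5229)
N = -8 (N = -4 - 4 = -8)
o = -697 (o = -5926 + 5229 = -697)
h(T, x) = -7 + √2*√T (h(T, x) = -7 + √(T + T) = -7 + √(2*T) = -7 + √2*√T)
(I(h(N, -7), 112) - 19601) + o = ((112 + (-7 + √2*√(-8))) - 19601) - 697 = ((112 + (-7 + √2*(2*I*√2))) - 19601) - 697 = ((112 + (-7 + 4*I)) - 19601) - 697 = ((105 + 4*I) - 19601) - 697 = (-19496 + 4*I) - 697 = -20193 + 4*I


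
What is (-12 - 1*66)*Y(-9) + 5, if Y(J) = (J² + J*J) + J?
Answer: -11929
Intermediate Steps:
Y(J) = J + 2*J² (Y(J) = (J² + J²) + J = 2*J² + J = J + 2*J²)
(-12 - 1*66)*Y(-9) + 5 = (-12 - 1*66)*(-9*(1 + 2*(-9))) + 5 = (-12 - 66)*(-9*(1 - 18)) + 5 = -(-702)*(-17) + 5 = -78*153 + 5 = -11934 + 5 = -11929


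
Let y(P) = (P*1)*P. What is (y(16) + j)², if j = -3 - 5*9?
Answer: 43264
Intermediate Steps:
y(P) = P² (y(P) = P*P = P²)
j = -48 (j = -3 - 45 = -48)
(y(16) + j)² = (16² - 48)² = (256 - 48)² = 208² = 43264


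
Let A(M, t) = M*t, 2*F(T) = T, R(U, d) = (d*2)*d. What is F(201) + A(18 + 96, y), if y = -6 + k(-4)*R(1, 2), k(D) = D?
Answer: -8463/2 ≈ -4231.5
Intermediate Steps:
R(U, d) = 2*d² (R(U, d) = (2*d)*d = 2*d²)
F(T) = T/2
y = -38 (y = -6 - 8*2² = -6 - 8*4 = -6 - 4*8 = -6 - 32 = -38)
F(201) + A(18 + 96, y) = (½)*201 + (18 + 96)*(-38) = 201/2 + 114*(-38) = 201/2 - 4332 = -8463/2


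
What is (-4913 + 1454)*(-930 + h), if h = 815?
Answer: 397785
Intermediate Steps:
(-4913 + 1454)*(-930 + h) = (-4913 + 1454)*(-930 + 815) = -3459*(-115) = 397785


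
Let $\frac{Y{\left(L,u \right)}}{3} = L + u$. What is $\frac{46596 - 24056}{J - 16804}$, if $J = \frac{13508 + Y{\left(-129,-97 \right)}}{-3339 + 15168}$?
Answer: $- \frac{133312830}{99380843} \approx -1.3414$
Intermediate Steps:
$Y{\left(L,u \right)} = 3 L + 3 u$ ($Y{\left(L,u \right)} = 3 \left(L + u\right) = 3 L + 3 u$)
$J = \frac{12830}{11829}$ ($J = \frac{13508 + \left(3 \left(-129\right) + 3 \left(-97\right)\right)}{-3339 + 15168} = \frac{13508 - 678}{11829} = \left(13508 - 678\right) \frac{1}{11829} = 12830 \cdot \frac{1}{11829} = \frac{12830}{11829} \approx 1.0846$)
$\frac{46596 - 24056}{J - 16804} = \frac{46596 - 24056}{\frac{12830}{11829} - 16804} = \frac{22540}{- \frac{198761686}{11829}} = 22540 \left(- \frac{11829}{198761686}\right) = - \frac{133312830}{99380843}$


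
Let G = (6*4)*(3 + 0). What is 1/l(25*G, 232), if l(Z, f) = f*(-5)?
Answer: -1/1160 ≈ -0.00086207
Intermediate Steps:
G = 72 (G = 24*3 = 72)
l(Z, f) = -5*f
1/l(25*G, 232) = 1/(-5*232) = 1/(-1160) = -1/1160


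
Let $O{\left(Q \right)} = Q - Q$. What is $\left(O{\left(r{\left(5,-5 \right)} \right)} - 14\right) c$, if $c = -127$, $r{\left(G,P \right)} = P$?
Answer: $1778$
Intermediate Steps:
$O{\left(Q \right)} = 0$
$\left(O{\left(r{\left(5,-5 \right)} \right)} - 14\right) c = \left(0 - 14\right) \left(-127\right) = \left(-14\right) \left(-127\right) = 1778$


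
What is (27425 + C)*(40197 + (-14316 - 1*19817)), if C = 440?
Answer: 168973360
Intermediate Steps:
(27425 + C)*(40197 + (-14316 - 1*19817)) = (27425 + 440)*(40197 + (-14316 - 1*19817)) = 27865*(40197 + (-14316 - 19817)) = 27865*(40197 - 34133) = 27865*6064 = 168973360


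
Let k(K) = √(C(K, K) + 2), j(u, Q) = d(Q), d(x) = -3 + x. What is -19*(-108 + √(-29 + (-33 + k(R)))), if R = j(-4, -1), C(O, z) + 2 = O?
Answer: 2052 - 19*√(-62 + 2*I) ≈ 2049.6 - 149.63*I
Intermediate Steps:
C(O, z) = -2 + O
j(u, Q) = -3 + Q
R = -4 (R = -3 - 1 = -4)
k(K) = √K (k(K) = √((-2 + K) + 2) = √K)
-19*(-108 + √(-29 + (-33 + k(R)))) = -19*(-108 + √(-29 + (-33 + √(-4)))) = -19*(-108 + √(-29 + (-33 + 2*I))) = -19*(-108 + √(-62 + 2*I)) = 2052 - 19*√(-62 + 2*I)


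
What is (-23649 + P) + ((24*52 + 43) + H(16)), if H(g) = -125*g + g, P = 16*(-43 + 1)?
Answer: -25014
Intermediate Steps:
P = -672 (P = 16*(-42) = -672)
H(g) = -124*g
(-23649 + P) + ((24*52 + 43) + H(16)) = (-23649 - 672) + ((24*52 + 43) - 124*16) = -24321 + ((1248 + 43) - 1984) = -24321 + (1291 - 1984) = -24321 - 693 = -25014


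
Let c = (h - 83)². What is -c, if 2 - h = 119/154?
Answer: -3236401/484 ≈ -6686.8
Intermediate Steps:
h = 27/22 (h = 2 - 119/154 = 2 - 1*17/22 = 2 - 17/22 = 27/22 ≈ 1.2273)
c = 3236401/484 (c = (27/22 - 83)² = (-1799/22)² = 3236401/484 ≈ 6686.8)
-c = -1*3236401/484 = -3236401/484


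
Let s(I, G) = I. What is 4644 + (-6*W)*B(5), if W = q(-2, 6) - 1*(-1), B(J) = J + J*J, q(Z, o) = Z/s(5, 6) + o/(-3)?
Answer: 4896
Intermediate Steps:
q(Z, o) = -o/3 + Z/5 (q(Z, o) = Z/5 + o/(-3) = Z*(⅕) + o*(-⅓) = Z/5 - o/3 = -o/3 + Z/5)
B(J) = J + J²
W = -7/5 (W = (-⅓*6 + (⅕)*(-2)) - 1*(-1) = (-2 - ⅖) + 1 = -12/5 + 1 = -7/5 ≈ -1.4000)
4644 + (-6*W)*B(5) = 4644 + (-6*(-7/5))*(5*(1 + 5)) = 4644 + 42*(5*6)/5 = 4644 + (42/5)*30 = 4644 + 252 = 4896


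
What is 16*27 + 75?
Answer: 507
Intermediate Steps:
16*27 + 75 = 432 + 75 = 507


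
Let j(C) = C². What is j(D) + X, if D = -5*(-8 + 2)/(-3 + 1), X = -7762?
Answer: -7537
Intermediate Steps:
D = -15 (D = -(-30)/(-2) = -(-30)*(-1)/2 = -5*3 = -15)
j(D) + X = (-15)² - 7762 = 225 - 7762 = -7537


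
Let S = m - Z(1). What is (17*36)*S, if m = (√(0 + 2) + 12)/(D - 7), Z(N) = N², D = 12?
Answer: 4284/5 + 612*√2/5 ≈ 1029.9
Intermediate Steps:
m = 12/5 + √2/5 (m = (√(0 + 2) + 12)/(12 - 7) = (√2 + 12)/5 = (12 + √2)*(⅕) = 12/5 + √2/5 ≈ 2.6828)
S = 7/5 + √2/5 (S = (12/5 + √2/5) - 1*1² = (12/5 + √2/5) - 1*1 = (12/5 + √2/5) - 1 = 7/5 + √2/5 ≈ 1.6828)
(17*36)*S = (17*36)*(7/5 + √2/5) = 612*(7/5 + √2/5) = 4284/5 + 612*√2/5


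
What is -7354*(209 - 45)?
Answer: -1206056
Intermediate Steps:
-7354*(209 - 45) = -7354*164 = -1206056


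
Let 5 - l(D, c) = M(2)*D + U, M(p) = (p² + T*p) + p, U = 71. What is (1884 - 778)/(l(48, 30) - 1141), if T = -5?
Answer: -158/145 ≈ -1.0897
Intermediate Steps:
M(p) = p² - 4*p (M(p) = (p² - 5*p) + p = p² - 4*p)
l(D, c) = -66 + 4*D (l(D, c) = 5 - ((2*(-4 + 2))*D + 71) = 5 - ((2*(-2))*D + 71) = 5 - (-4*D + 71) = 5 - (71 - 4*D) = 5 + (-71 + 4*D) = -66 + 4*D)
(1884 - 778)/(l(48, 30) - 1141) = (1884 - 778)/((-66 + 4*48) - 1141) = 1106/((-66 + 192) - 1141) = 1106/(126 - 1141) = 1106/(-1015) = 1106*(-1/1015) = -158/145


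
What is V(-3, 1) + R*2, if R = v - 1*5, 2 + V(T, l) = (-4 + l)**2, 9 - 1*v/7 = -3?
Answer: 165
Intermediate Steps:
v = 84 (v = 63 - 7*(-3) = 63 + 21 = 84)
V(T, l) = -2 + (-4 + l)**2
R = 79 (R = 84 - 1*5 = 84 - 5 = 79)
V(-3, 1) + R*2 = (-2 + (-4 + 1)**2) + 79*2 = (-2 + (-3)**2) + 158 = (-2 + 9) + 158 = 7 + 158 = 165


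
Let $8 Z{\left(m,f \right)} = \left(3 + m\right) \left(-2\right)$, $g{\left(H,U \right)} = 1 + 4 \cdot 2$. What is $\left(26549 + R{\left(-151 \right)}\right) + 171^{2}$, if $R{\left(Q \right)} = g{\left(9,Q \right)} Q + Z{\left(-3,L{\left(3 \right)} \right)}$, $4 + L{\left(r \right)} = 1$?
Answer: $54431$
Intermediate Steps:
$L{\left(r \right)} = -3$ ($L{\left(r \right)} = -4 + 1 = -3$)
$g{\left(H,U \right)} = 9$ ($g{\left(H,U \right)} = 1 + 8 = 9$)
$Z{\left(m,f \right)} = - \frac{3}{4} - \frac{m}{4}$ ($Z{\left(m,f \right)} = \frac{\left(3 + m\right) \left(-2\right)}{8} = \frac{-6 - 2 m}{8} = - \frac{3}{4} - \frac{m}{4}$)
$R{\left(Q \right)} = 9 Q$ ($R{\left(Q \right)} = 9 Q - 0 = 9 Q + \left(- \frac{3}{4} + \frac{3}{4}\right) = 9 Q + 0 = 9 Q$)
$\left(26549 + R{\left(-151 \right)}\right) + 171^{2} = \left(26549 + 9 \left(-151\right)\right) + 171^{2} = \left(26549 - 1359\right) + 29241 = 25190 + 29241 = 54431$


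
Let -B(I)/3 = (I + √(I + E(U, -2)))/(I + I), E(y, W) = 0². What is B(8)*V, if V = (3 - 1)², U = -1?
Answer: -6 - 3*√2/2 ≈ -8.1213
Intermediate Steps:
E(y, W) = 0
V = 4 (V = 2² = 4)
B(I) = -3*(I + √I)/(2*I) (B(I) = -3*(I + √(I + 0))/(I + I) = -3*(I + √I)/(2*I))
B(8)*V = (-3/2 - 3*√2/8)*4 = -6 - 3*√2/2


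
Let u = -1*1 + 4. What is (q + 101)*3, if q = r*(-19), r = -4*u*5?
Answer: 3723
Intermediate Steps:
u = 3 (u = -1 + 4 = 3)
r = -60 (r = -4*3*5 = -12*5 = -60)
q = 1140 (q = -60*(-19) = 1140)
(q + 101)*3 = (1140 + 101)*3 = 1241*3 = 3723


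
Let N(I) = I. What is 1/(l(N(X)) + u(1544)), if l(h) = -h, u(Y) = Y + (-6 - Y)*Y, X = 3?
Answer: -1/2391659 ≈ -4.1812e-7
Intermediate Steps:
u(Y) = Y + Y*(-6 - Y)
1/(l(N(X)) + u(1544)) = 1/(-1*3 - 1*1544*(5 + 1544)) = 1/(-3 - 1*1544*1549) = 1/(-3 - 2391656) = 1/(-2391659) = -1/2391659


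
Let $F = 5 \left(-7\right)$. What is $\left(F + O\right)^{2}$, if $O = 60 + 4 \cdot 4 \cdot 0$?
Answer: $625$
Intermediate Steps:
$O = 60$ ($O = 60 + 16 \cdot 0 = 60 + 0 = 60$)
$F = -35$
$\left(F + O\right)^{2} = \left(-35 + 60\right)^{2} = 25^{2} = 625$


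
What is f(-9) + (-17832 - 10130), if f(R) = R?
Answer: -27971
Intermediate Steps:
f(-9) + (-17832 - 10130) = -9 + (-17832 - 10130) = -9 - 27962 = -27971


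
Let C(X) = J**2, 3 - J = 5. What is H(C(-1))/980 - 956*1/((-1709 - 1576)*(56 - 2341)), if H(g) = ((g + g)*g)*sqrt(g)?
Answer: 23973076/367805025 ≈ 0.065179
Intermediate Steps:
J = -2 (J = 3 - 1*5 = 3 - 5 = -2)
C(X) = 4 (C(X) = (-2)**2 = 4)
H(g) = 2*g**(5/2) (H(g) = ((2*g)*g)*sqrt(g) = (2*g**2)*sqrt(g) = 2*g**(5/2))
H(C(-1))/980 - 956*1/((-1709 - 1576)*(56 - 2341)) = (2*4**(5/2))/980 - 956*1/((-1709 - 1576)*(56 - 2341)) = (2*32)*(1/980) - 956/((-2285*(-3285))) = 64*(1/980) - 956/7506225 = 16/245 - 956*1/7506225 = 16/245 - 956/7506225 = 23973076/367805025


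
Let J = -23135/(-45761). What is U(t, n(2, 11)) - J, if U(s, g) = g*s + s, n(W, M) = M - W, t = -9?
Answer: -4141625/45761 ≈ -90.506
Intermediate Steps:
U(s, g) = s + g*s
J = 23135/45761 (J = -23135*(-1/45761) = 23135/45761 ≈ 0.50556)
U(t, n(2, 11)) - J = -9*(1 + (11 - 1*2)) - 1*23135/45761 = -9*(1 + (11 - 2)) - 23135/45761 = -9*(1 + 9) - 23135/45761 = -9*10 - 23135/45761 = -90 - 23135/45761 = -4141625/45761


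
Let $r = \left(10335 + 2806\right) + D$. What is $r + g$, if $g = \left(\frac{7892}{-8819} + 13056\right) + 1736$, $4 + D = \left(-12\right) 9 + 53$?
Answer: $\frac{245812914}{8819} \approx 27873.0$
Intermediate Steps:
$D = -59$ ($D = -4 + \left(\left(-12\right) 9 + 53\right) = -4 + \left(-108 + 53\right) = -4 - 55 = -59$)
$g = \frac{130442756}{8819}$ ($g = \left(7892 \left(- \frac{1}{8819}\right) + 13056\right) + 1736 = \left(- \frac{7892}{8819} + 13056\right) + 1736 = \frac{115132972}{8819} + 1736 = \frac{130442756}{8819} \approx 14791.0$)
$r = 13082$ ($r = \left(10335 + 2806\right) - 59 = 13141 - 59 = 13082$)
$r + g = 13082 + \frac{130442756}{8819} = \frac{245812914}{8819}$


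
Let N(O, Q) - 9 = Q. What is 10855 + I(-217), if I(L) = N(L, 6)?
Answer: 10870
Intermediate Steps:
N(O, Q) = 9 + Q
I(L) = 15 (I(L) = 9 + 6 = 15)
10855 + I(-217) = 10855 + 15 = 10870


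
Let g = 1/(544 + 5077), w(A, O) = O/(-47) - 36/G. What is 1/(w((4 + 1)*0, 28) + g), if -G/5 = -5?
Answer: -6604675/13444257 ≈ -0.49126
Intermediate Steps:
G = 25 (G = -5*(-5) = 25)
w(A, O) = -36/25 - O/47 (w(A, O) = O/(-47) - 36/25 = O*(-1/47) - 36*1/25 = -O/47 - 36/25 = -36/25 - O/47)
g = 1/5621 ≈ 0.00017790
1/(w((4 + 1)*0, 28) + g) = 1/((-36/25 - 1/47*28) + 1/5621) = 1/((-36/25 - 28/47) + 1/5621) = 1/(-2392/1175 + 1/5621) = 1/(-13444257/6604675) = -6604675/13444257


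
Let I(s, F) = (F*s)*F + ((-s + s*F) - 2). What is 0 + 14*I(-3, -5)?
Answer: -826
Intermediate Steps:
I(s, F) = -2 - s + F*s + s*F² (I(s, F) = s*F² + ((-s + F*s) - 2) = s*F² + (-2 - s + F*s) = -2 - s + F*s + s*F²)
0 + 14*I(-3, -5) = 0 + 14*(-2 - 1*(-3) - 5*(-3) - 3*(-5)²) = 0 + 14*(-2 + 3 + 15 - 3*25) = 0 + 14*(-2 + 3 + 15 - 75) = 0 + 14*(-59) = 0 - 826 = -826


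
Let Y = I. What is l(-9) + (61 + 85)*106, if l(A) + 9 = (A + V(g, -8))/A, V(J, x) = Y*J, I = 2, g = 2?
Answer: 139208/9 ≈ 15468.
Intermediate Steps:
Y = 2
V(J, x) = 2*J
l(A) = -9 + (4 + A)/A (l(A) = -9 + (A + 2*2)/A = -9 + (A + 4)/A = -9 + (4 + A)/A)
l(-9) + (61 + 85)*106 = (-8 + 4/(-9)) + (61 + 85)*106 = (-8 + 4*(-1/9)) + 146*106 = (-8 - 4/9) + 15476 = -76/9 + 15476 = 139208/9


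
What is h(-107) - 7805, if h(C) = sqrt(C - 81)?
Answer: -7805 + 2*I*sqrt(47) ≈ -7805.0 + 13.711*I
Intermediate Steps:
h(C) = sqrt(-81 + C)
h(-107) - 7805 = sqrt(-81 - 107) - 7805 = sqrt(-188) - 7805 = 2*I*sqrt(47) - 7805 = -7805 + 2*I*sqrt(47)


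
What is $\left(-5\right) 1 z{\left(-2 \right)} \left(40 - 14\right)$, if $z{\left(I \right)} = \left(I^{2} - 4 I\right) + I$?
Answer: $-1300$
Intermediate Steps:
$z{\left(I \right)} = I^{2} - 3 I$
$\left(-5\right) 1 z{\left(-2 \right)} \left(40 - 14\right) = \left(-5\right) 1 \left(- 2 \left(-3 - 2\right)\right) \left(40 - 14\right) = - 5 \left(\left(-2\right) \left(-5\right)\right) 26 = \left(-5\right) 10 \cdot 26 = \left(-50\right) 26 = -1300$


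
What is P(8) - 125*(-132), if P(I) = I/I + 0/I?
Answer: 16501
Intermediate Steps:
P(I) = 1 (P(I) = 1 + 0 = 1)
P(8) - 125*(-132) = 1 - 125*(-132) = 1 + 16500 = 16501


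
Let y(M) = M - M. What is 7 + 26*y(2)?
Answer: 7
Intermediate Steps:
y(M) = 0
7 + 26*y(2) = 7 + 26*0 = 7 + 0 = 7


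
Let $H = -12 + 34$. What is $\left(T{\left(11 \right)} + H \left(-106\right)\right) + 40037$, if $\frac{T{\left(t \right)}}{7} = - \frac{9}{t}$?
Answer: $\frac{414692}{11} \approx 37699.0$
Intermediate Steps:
$T{\left(t \right)} = - \frac{63}{t}$ ($T{\left(t \right)} = 7 \left(- \frac{9}{t}\right) = - \frac{63}{t}$)
$H = 22$
$\left(T{\left(11 \right)} + H \left(-106\right)\right) + 40037 = \left(- \frac{63}{11} + 22 \left(-106\right)\right) + 40037 = \left(\left(-63\right) \frac{1}{11} - 2332\right) + 40037 = \left(- \frac{63}{11} - 2332\right) + 40037 = - \frac{25715}{11} + 40037 = \frac{414692}{11}$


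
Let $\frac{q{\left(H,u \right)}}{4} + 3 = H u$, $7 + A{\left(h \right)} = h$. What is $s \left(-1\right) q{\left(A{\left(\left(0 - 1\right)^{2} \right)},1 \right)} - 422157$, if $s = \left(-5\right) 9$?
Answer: $-423777$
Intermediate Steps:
$A{\left(h \right)} = -7 + h$
$s = -45$
$q{\left(H,u \right)} = -12 + 4 H u$
$s \left(-1\right) q{\left(A{\left(\left(0 - 1\right)^{2} \right)},1 \right)} - 422157 = \left(-45\right) \left(-1\right) \left(-12 + 4 \left(-7 + \left(0 - 1\right)^{2}\right) 1\right) - 422157 = 45 \left(-12 + 4 \left(-7 + \left(-1\right)^{2}\right) 1\right) - 422157 = 45 \left(-12 + 4 \left(-7 + 1\right) 1\right) - 422157 = 45 \left(-12 + 4 \left(-6\right) 1\right) - 422157 = 45 \left(-12 - 24\right) - 422157 = 45 \left(-36\right) - 422157 = -1620 - 422157 = -423777$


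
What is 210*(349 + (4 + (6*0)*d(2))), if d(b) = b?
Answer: 74130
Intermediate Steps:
210*(349 + (4 + (6*0)*d(2))) = 210*(349 + (4 + (6*0)*2)) = 210*(349 + (4 + 0*2)) = 210*(349 + (4 + 0)) = 210*(349 + 4) = 210*353 = 74130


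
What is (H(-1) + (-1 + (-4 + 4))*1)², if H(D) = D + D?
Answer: 9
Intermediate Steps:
H(D) = 2*D
(H(-1) + (-1 + (-4 + 4))*1)² = (2*(-1) + (-1 + (-4 + 4))*1)² = (-2 + (-1 + 0)*1)² = (-2 - 1*1)² = (-2 - 1)² = (-3)² = 9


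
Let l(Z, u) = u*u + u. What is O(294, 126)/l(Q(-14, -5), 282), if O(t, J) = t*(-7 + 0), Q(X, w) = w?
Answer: -343/13301 ≈ -0.025788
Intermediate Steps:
l(Z, u) = u + u² (l(Z, u) = u² + u = u + u²)
O(t, J) = -7*t (O(t, J) = t*(-7) = -7*t)
O(294, 126)/l(Q(-14, -5), 282) = (-7*294)/((282*(1 + 282))) = -2058/(282*283) = -2058/79806 = -2058*1/79806 = -343/13301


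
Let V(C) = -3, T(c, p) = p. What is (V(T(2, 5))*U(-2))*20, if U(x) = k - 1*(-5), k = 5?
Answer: -600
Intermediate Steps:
U(x) = 10 (U(x) = 5 - 1*(-5) = 5 + 5 = 10)
(V(T(2, 5))*U(-2))*20 = -3*10*20 = -30*20 = -600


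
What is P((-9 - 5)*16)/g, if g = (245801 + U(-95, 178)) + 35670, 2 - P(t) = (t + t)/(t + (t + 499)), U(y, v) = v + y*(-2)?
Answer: 550/14373789 ≈ 3.8264e-5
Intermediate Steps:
U(y, v) = v - 2*y
P(t) = 2 - 2*t/(499 + 2*t) (P(t) = 2 - (t + t)/(t + (t + 499)) = 2 - 2*t/(t + (499 + t)) = 2 - 2*t/(499 + 2*t))
g = 281839 (g = (245801 + (178 - 2*(-95))) + 35670 = (245801 + (178 + 190)) + 35670 = (245801 + 368) + 35670 = 246169 + 35670 = 281839)
P((-9 - 5)*16)/g = (2*(499 + (-9 - 5)*16)/(499 + 2*((-9 - 5)*16)))/281839 = (2*(499 - 14*16)/(499 + 2*(-14*16)))*(1/281839) = (2*(499 - 224)/(499 + 2*(-224)))*(1/281839) = (2*275/(499 - 448))*(1/281839) = (2*275/51)*(1/281839) = (2*(1/51)*275)*(1/281839) = (550/51)*(1/281839) = 550/14373789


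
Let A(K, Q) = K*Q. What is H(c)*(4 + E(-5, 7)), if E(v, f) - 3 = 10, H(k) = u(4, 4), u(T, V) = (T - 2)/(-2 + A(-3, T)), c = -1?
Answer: -17/7 ≈ -2.4286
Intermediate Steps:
u(T, V) = (-2 + T)/(-2 - 3*T) (u(T, V) = (T - 2)/(-2 - 3*T) = (-2 + T)/(-2 - 3*T))
H(k) = -1/7 (H(k) = (2 - 1*4)/(2 + 3*4) = (2 - 4)/(2 + 12) = -2/14 = (1/14)*(-2) = -1/7)
E(v, f) = 13 (E(v, f) = 3 + 10 = 13)
H(c)*(4 + E(-5, 7)) = -(4 + 13)/7 = -1/7*17 = -17/7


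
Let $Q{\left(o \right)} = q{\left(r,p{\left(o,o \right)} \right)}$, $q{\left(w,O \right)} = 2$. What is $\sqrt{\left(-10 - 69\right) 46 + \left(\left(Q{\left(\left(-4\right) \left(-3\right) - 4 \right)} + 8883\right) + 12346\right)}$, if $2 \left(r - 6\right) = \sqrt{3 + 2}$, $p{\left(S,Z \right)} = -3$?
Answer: $\sqrt{17597} \approx 132.65$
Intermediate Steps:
$r = 6 + \frac{\sqrt{5}}{2}$ ($r = 6 + \frac{\sqrt{3 + 2}}{2} = 6 + \frac{\sqrt{5}}{2} \approx 7.118$)
$Q{\left(o \right)} = 2$
$\sqrt{\left(-10 - 69\right) 46 + \left(\left(Q{\left(\left(-4\right) \left(-3\right) - 4 \right)} + 8883\right) + 12346\right)} = \sqrt{\left(-10 - 69\right) 46 + \left(\left(2 + 8883\right) + 12346\right)} = \sqrt{\left(-79\right) 46 + \left(8885 + 12346\right)} = \sqrt{-3634 + 21231} = \sqrt{17597}$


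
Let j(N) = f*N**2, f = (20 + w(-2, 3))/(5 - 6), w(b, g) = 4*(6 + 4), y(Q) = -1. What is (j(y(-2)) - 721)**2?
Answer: 609961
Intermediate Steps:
w(b, g) = 40 (w(b, g) = 4*10 = 40)
f = -60 (f = (20 + 40)/(5 - 6) = 60/(-1) = 60*(-1) = -60)
j(N) = -60*N**2
(j(y(-2)) - 721)**2 = (-60*(-1)**2 - 721)**2 = (-60*1 - 721)**2 = (-60 - 721)**2 = (-781)**2 = 609961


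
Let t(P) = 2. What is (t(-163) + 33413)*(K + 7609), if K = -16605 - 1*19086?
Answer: -938360030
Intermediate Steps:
K = -35691 (K = -16605 - 19086 = -35691)
(t(-163) + 33413)*(K + 7609) = (2 + 33413)*(-35691 + 7609) = 33415*(-28082) = -938360030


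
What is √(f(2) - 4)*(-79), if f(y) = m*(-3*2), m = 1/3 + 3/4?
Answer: -79*I*√42/2 ≈ -255.99*I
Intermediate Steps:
m = 13/12 (m = 1*(⅓) + 3*(¼) = ⅓ + ¾ = 13/12 ≈ 1.0833)
f(y) = -13/2 (f(y) = 13*(-3*2)/12 = (13/12)*(-6) = -13/2)
√(f(2) - 4)*(-79) = √(-13/2 - 4)*(-79) = √(-21/2)*(-79) = (I*√42/2)*(-79) = -79*I*√42/2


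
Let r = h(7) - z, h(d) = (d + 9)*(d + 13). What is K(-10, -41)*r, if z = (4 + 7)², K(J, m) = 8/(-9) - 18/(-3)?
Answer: 9154/9 ≈ 1017.1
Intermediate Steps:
K(J, m) = 46/9 (K(J, m) = 8*(-⅑) - 18*(-⅓) = -8/9 + 6 = 46/9)
h(d) = (9 + d)*(13 + d)
z = 121 (z = 11² = 121)
r = 199 (r = (117 + 7² + 22*7) - 1*121 = (117 + 49 + 154) - 121 = 320 - 121 = 199)
K(-10, -41)*r = (46/9)*199 = 9154/9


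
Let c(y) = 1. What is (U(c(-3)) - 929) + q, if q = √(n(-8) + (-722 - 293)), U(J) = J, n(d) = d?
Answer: -928 + I*√1023 ≈ -928.0 + 31.984*I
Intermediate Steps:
q = I*√1023 (q = √(-8 + (-722 - 293)) = √(-8 - 1015) = √(-1023) = I*√1023 ≈ 31.984*I)
(U(c(-3)) - 929) + q = (1 - 929) + I*√1023 = -928 + I*√1023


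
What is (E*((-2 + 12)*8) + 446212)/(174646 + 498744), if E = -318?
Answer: 210386/336695 ≈ 0.62486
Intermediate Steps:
(E*((-2 + 12)*8) + 446212)/(174646 + 498744) = (-318*(-2 + 12)*8 + 446212)/(174646 + 498744) = (-3180*8 + 446212)/673390 = (-318*80 + 446212)*(1/673390) = (-25440 + 446212)*(1/673390) = 420772*(1/673390) = 210386/336695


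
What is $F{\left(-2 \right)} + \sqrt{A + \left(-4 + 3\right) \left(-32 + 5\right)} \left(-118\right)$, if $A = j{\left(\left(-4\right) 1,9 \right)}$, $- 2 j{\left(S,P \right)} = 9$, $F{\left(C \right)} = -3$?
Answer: $-3 - 177 \sqrt{10} \approx -562.72$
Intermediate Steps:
$j{\left(S,P \right)} = - \frac{9}{2}$ ($j{\left(S,P \right)} = \left(- \frac{1}{2}\right) 9 = - \frac{9}{2}$)
$A = - \frac{9}{2} \approx -4.5$
$F{\left(-2 \right)} + \sqrt{A + \left(-4 + 3\right) \left(-32 + 5\right)} \left(-118\right) = -3 + \sqrt{- \frac{9}{2} + \left(-4 + 3\right) \left(-32 + 5\right)} \left(-118\right) = -3 + \sqrt{- \frac{9}{2} - -27} \left(-118\right) = -3 + \sqrt{- \frac{9}{2} + 27} \left(-118\right) = -3 + \sqrt{\frac{45}{2}} \left(-118\right) = -3 + \frac{3 \sqrt{10}}{2} \left(-118\right) = -3 - 177 \sqrt{10}$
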